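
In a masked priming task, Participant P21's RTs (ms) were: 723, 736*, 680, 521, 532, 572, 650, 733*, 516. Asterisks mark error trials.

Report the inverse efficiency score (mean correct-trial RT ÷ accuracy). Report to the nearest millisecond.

770 ms

Correct trials (n=7): 723, 680, 521, 532, 572, 650, 516
Mean correct RT = 4194/7 = 599.1429 ms
Proportion correct = 7/9
IES = 599.1429 / (7/9) = 770.327 ms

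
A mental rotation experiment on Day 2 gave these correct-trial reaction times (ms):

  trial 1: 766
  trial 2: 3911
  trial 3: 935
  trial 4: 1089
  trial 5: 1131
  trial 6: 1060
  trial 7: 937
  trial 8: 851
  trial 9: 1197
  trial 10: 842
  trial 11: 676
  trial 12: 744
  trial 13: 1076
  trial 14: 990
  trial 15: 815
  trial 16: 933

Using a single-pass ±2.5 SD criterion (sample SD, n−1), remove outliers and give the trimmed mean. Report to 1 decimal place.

n = 16, ΣRT = 17953, M = 1122.062
Σ(x−M)² = 8628240.94; s = √(8628240.94/15) = 758.430
Cutoffs: 1122.062 ± 2.5·758.430 → [-774.0, 3018.1]
Outside: 3911 → excluded.
Retained (n=15): Σ = 14042, mean = 14042/15 = 936.133

936.1 ms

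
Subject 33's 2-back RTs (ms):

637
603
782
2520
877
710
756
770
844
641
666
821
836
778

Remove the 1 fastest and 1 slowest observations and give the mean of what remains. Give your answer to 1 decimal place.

Sorted: 603, 637, 641, 666, 710, 756, 770, 778, 782, 821, 836, 844, 877, 2520
Drop lowest 1 (603) and highest 1 (2520)
Remaining (n=12): Σ = 9118, mean = 9118/12 = 759.833

759.8 ms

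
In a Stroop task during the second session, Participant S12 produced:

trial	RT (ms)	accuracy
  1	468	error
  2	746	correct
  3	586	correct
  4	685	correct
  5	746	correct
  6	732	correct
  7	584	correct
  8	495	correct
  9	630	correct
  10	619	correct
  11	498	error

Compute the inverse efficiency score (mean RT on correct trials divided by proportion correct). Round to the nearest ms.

Correct trials (n=9): 746, 586, 685, 746, 732, 584, 495, 630, 619
Mean correct RT = 5823/9 = 647.0000 ms
Proportion correct = 9/11
IES = 647.0000 / (9/11) = 790.778 ms

791 ms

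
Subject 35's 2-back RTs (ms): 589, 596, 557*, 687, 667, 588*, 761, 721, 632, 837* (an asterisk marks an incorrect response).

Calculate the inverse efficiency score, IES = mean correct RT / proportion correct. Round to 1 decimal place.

949.6 ms

Correct trials (n=7): 589, 596, 687, 667, 761, 721, 632
Mean correct RT = 4653/7 = 664.7143 ms
Proportion correct = 7/10
IES = 664.7143 / (7/10) = 949.592 ms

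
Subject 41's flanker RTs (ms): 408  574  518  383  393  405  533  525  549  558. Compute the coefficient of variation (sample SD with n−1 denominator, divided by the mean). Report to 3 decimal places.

n = 10, Σ = 4846, M = 484.6000
Σ(x−M)² = 53534.400; s = √(53534.400/9) = 77.1250
CV = 77.1250 / 484.6000 = 0.15915

0.159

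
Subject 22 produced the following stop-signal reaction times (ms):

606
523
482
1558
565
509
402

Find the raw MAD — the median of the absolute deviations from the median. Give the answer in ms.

Sorted: 402, 482, 509, 523, 565, 606, 1558 → median = 523
|x − 523|: 83, 0, 41, 1035, 42, 14, 121
Sorted deviations: 0, 14, 41, 42, 83, 121, 1035 → MAD = 42

42 ms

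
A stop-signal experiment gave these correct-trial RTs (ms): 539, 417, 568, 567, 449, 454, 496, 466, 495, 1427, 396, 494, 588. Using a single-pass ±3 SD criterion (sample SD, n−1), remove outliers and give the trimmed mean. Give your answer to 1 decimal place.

494.1 ms

n = 13, ΣRT = 7356, M = 565.846
Σ(x−M)² = 844997.69; s = √(844997.69/12) = 265.361
Cutoffs: 565.846 ± 3·265.361 → [-230.2, 1361.9]
Outside: 1427 → excluded.
Retained (n=12): Σ = 5929, mean = 5929/12 = 494.083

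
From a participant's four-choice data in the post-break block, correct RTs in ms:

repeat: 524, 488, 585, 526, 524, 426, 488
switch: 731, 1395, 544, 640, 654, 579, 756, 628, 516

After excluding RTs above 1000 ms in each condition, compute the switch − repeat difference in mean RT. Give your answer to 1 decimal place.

122.3 ms

switch: exclude 1395
M(repeat) = 3561/7 = 508.714
M(switch) = 5048/8 = 631.000
Difference = 631.000 − 508.714 = 122.286 ms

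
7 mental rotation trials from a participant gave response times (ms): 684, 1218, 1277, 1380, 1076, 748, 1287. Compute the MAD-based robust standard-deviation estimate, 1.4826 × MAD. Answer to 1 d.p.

210.5 ms

Sorted: 684, 748, 1076, 1218, 1277, 1287, 1380 → median = 1218
|x − 1218| sorted: 0, 59, 69, 142, 162, 470, 534 → MAD = 142
Robust SD ≈ 1.4826 × 142 = 210.529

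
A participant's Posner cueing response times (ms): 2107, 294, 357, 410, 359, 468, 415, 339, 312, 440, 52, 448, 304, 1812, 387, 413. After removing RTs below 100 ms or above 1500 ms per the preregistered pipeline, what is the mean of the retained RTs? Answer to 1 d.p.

380.5 ms

Excluded: 52, 1812, 2107
Retained (n=13): Σ = 4946
Mean = 4946/13 = 380.4615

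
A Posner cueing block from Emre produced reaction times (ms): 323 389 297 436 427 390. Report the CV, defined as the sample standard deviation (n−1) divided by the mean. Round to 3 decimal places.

0.148

n = 6, Σ = 2262, M = 377.0000
Σ(x−M)² = 15610.000; s = √(15610.000/5) = 55.8749
CV = 55.8749 / 377.0000 = 0.14821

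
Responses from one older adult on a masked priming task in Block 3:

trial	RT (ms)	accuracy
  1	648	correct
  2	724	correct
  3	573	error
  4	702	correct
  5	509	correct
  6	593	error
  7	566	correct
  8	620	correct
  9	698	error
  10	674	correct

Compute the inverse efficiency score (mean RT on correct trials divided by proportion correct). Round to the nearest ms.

907 ms

Correct trials (n=7): 648, 724, 702, 509, 566, 620, 674
Mean correct RT = 4443/7 = 634.7143 ms
Proportion correct = 7/10
IES = 634.7143 / (7/10) = 906.735 ms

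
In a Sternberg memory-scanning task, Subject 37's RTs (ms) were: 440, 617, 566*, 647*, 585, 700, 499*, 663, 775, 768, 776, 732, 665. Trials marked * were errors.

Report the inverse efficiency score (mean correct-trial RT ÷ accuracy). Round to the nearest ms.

874 ms

Correct trials (n=10): 440, 617, 585, 700, 663, 775, 768, 776, 732, 665
Mean correct RT = 6721/10 = 672.1000 ms
Proportion correct = 10/13
IES = 672.1000 / (10/13) = 873.730 ms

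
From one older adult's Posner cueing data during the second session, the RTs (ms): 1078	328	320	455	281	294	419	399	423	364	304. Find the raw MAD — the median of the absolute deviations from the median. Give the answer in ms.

59 ms

Sorted: 281, 294, 304, 320, 328, 364, 399, 419, 423, 455, 1078 → median = 364
|x − 364|: 714, 36, 44, 91, 83, 70, 55, 35, 59, 0, 60
Sorted deviations: 0, 35, 36, 44, 55, 59, 60, 70, 83, 91, 714 → MAD = 59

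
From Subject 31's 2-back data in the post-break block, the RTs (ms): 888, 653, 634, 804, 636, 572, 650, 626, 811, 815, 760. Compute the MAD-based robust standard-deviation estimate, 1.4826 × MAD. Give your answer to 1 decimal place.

120.1 ms

Sorted: 572, 626, 634, 636, 650, 653, 760, 804, 811, 815, 888 → median = 653
|x − 653| sorted: 0, 3, 17, 19, 27, 81, 107, 151, 158, 162, 235 → MAD = 81
Robust SD ≈ 1.4826 × 81 = 120.091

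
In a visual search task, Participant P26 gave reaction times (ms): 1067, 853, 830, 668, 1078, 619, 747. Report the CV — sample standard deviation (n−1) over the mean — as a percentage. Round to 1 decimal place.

n = 7, Σ = 5862, M = 837.4286
Σ(x−M)² = 195469.714; s = √(195469.714/6) = 180.4946
CV = 180.4946 / 837.4286 = 0.21553 = 21.553%

21.6%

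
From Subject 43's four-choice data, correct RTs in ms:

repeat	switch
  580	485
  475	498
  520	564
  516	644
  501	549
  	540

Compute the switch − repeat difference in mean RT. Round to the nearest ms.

28 ms

M(repeat) = 2592/5 = 518.400
M(switch) = 3280/6 = 546.667
Difference = 546.667 − 518.400 = 28.267 ms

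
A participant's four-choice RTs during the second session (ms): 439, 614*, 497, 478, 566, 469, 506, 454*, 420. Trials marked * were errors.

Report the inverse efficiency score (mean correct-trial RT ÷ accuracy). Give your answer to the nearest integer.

620 ms

Correct trials (n=7): 439, 497, 478, 566, 469, 506, 420
Mean correct RT = 3375/7 = 482.1429 ms
Proportion correct = 7/9
IES = 482.1429 / (7/9) = 619.898 ms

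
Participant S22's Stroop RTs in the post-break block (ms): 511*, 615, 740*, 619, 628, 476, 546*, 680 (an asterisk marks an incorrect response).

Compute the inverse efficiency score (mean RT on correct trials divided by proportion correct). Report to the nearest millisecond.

Correct trials (n=5): 615, 619, 628, 476, 680
Mean correct RT = 3018/5 = 603.6000 ms
Proportion correct = 5/8
IES = 603.6000 / (5/8) = 965.760 ms

966 ms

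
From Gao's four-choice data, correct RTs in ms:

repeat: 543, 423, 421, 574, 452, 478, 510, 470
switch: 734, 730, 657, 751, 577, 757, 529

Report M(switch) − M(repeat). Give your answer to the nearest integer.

193 ms

M(repeat) = 3871/8 = 483.875
M(switch) = 4735/7 = 676.429
Difference = 676.429 − 483.875 = 192.554 ms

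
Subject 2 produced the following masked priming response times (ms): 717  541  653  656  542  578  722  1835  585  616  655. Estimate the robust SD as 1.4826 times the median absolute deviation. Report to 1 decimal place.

Sorted: 541, 542, 578, 585, 616, 653, 655, 656, 717, 722, 1835 → median = 653
|x − 653| sorted: 0, 2, 3, 37, 64, 68, 69, 75, 111, 112, 1182 → MAD = 68
Robust SD ≈ 1.4826 × 68 = 100.817

100.8 ms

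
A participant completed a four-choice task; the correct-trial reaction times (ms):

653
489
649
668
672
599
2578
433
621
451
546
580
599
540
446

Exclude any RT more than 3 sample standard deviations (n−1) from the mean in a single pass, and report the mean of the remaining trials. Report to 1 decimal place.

567.6 ms

n = 15, ΣRT = 10524, M = 701.600
Σ(x−M)² = 3866149.60; s = √(3866149.60/14) = 525.503
Cutoffs: 701.600 ± 3·525.503 → [-874.9, 2278.1]
Outside: 2578 → excluded.
Retained (n=14): Σ = 7946, mean = 7946/14 = 567.571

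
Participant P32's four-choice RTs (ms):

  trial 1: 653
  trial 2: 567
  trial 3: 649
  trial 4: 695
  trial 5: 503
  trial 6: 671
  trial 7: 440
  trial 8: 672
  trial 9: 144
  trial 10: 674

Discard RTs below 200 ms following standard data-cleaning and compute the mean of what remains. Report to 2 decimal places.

613.78 ms

Excluded: 144
Retained (n=9): Σ = 5524
Mean = 5524/9 = 613.7778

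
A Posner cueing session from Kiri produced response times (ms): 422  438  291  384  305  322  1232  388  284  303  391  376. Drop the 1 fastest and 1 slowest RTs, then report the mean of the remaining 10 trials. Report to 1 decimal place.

Sorted: 284, 291, 303, 305, 322, 376, 384, 388, 391, 422, 438, 1232
Drop lowest 1 (284) and highest 1 (1232)
Remaining (n=10): Σ = 3620, mean = 3620/10 = 362.000

362.0 ms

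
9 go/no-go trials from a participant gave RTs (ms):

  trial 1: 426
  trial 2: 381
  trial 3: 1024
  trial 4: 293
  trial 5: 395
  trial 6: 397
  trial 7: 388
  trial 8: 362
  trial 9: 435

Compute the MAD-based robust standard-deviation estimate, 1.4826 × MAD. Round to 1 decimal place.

Sorted: 293, 362, 381, 388, 395, 397, 426, 435, 1024 → median = 395
|x − 395| sorted: 0, 2, 7, 14, 31, 33, 40, 102, 629 → MAD = 31
Robust SD ≈ 1.4826 × 31 = 45.961

46.0 ms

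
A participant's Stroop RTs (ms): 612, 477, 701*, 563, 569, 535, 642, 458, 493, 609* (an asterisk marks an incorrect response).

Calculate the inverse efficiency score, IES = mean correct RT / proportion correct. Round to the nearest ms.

Correct trials (n=8): 612, 477, 563, 569, 535, 642, 458, 493
Mean correct RT = 4349/8 = 543.6250 ms
Proportion correct = 8/10
IES = 543.6250 / (8/10) = 679.531 ms

680 ms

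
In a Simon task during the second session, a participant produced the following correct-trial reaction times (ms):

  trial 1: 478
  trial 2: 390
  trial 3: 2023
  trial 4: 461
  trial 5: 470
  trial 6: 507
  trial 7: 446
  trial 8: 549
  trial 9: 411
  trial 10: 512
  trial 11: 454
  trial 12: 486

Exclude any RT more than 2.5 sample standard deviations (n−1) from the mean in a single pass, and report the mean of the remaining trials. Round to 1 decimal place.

n = 12, ΣRT = 7187, M = 598.917
Σ(x−M)² = 2232862.92; s = √(2232862.92/11) = 450.541
Cutoffs: 598.917 ± 2.5·450.541 → [-527.4, 1725.3]
Outside: 2023 → excluded.
Retained (n=11): Σ = 5164, mean = 5164/11 = 469.455

469.5 ms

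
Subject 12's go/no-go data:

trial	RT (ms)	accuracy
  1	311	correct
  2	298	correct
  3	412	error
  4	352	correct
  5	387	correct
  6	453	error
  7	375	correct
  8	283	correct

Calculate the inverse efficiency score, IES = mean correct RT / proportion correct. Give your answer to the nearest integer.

446 ms

Correct trials (n=6): 311, 298, 352, 387, 375, 283
Mean correct RT = 2006/6 = 334.3333 ms
Proportion correct = 6/8
IES = 334.3333 / (6/8) = 445.778 ms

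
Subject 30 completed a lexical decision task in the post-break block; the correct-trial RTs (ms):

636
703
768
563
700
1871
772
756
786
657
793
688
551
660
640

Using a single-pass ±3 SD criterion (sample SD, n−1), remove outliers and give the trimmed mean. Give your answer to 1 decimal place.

690.9 ms

n = 15, ΣRT = 11544, M = 769.600
Σ(x−M)² = 1379835.60; s = √(1379835.60/14) = 313.942
Cutoffs: 769.600 ± 3·313.942 → [-172.2, 1711.4]
Outside: 1871 → excluded.
Retained (n=14): Σ = 9673, mean = 9673/14 = 690.929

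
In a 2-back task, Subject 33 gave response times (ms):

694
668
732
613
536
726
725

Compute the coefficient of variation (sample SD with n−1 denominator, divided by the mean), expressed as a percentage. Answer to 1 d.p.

10.9%

n = 7, Σ = 4694, M = 670.5714
Σ(x−M)² = 31787.714; s = √(31787.714/6) = 72.7870
CV = 72.7870 / 670.5714 = 0.10854 = 10.854%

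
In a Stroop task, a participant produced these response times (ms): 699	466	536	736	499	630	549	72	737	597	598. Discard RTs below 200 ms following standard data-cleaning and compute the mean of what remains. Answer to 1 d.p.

604.7 ms

Excluded: 72
Retained (n=10): Σ = 6047
Mean = 6047/10 = 604.7000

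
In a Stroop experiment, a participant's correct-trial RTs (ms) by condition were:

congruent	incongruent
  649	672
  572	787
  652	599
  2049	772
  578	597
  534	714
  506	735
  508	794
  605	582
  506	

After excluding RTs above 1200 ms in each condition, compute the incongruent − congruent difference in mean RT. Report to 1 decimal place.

congruent: exclude 2049
M(congruent) = 5110/9 = 567.778
M(incongruent) = 6252/9 = 694.667
Difference = 694.667 − 567.778 = 126.889 ms

126.9 ms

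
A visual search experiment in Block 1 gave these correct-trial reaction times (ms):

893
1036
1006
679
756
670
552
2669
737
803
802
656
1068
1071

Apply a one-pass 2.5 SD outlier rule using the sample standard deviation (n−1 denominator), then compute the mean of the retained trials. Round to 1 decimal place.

825.3 ms

n = 14, ΣRT = 13398, M = 957.000
Σ(x−M)² = 3519820.00; s = √(3519820.00/13) = 520.342
Cutoffs: 957.000 ± 2.5·520.342 → [-343.9, 2257.9]
Outside: 2669 → excluded.
Retained (n=13): Σ = 10729, mean = 10729/13 = 825.308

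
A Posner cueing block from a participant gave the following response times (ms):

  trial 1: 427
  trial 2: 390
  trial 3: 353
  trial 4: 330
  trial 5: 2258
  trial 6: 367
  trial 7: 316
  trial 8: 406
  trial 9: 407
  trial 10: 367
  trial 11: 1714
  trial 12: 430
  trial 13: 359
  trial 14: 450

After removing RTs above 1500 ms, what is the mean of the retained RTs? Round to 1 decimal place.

383.5 ms

Excluded: 1714, 2258
Retained (n=12): Σ = 4602
Mean = 4602/12 = 383.5000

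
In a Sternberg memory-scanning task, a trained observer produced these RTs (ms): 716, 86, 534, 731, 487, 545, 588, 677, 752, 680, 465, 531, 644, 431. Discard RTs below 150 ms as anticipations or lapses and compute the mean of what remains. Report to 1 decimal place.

598.5 ms

Excluded: 86
Retained (n=13): Σ = 7781
Mean = 7781/13 = 598.5385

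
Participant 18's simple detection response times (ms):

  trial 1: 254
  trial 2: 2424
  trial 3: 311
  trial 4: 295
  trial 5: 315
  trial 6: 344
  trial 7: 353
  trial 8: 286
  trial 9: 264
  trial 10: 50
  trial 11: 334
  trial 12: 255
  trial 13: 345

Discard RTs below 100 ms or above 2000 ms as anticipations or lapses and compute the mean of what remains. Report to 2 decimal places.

Excluded: 50, 2424
Retained (n=11): Σ = 3356
Mean = 3356/11 = 305.0909

305.09 ms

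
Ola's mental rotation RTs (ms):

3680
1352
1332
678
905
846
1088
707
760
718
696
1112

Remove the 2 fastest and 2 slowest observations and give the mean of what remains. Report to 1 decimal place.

933.5 ms

Sorted: 678, 696, 707, 718, 760, 846, 905, 1088, 1112, 1332, 1352, 3680
Drop lowest 2 (678, 696) and highest 2 (1352, 3680)
Remaining (n=8): Σ = 7468, mean = 7468/8 = 933.500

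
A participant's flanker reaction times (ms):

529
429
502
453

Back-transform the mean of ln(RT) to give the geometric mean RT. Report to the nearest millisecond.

ln(RT): 6.2710, 6.0615, 6.2186, 6.1159
Mean ln(RT) = 24.6669/4 = 6.16673
Geometric mean = exp(6.16673) = 476.63 ms

477 ms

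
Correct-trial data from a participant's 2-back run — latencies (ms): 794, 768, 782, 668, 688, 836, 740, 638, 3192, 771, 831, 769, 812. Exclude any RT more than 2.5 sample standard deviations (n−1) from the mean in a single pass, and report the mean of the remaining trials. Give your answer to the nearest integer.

758 ms

n = 13, ΣRT = 12289, M = 945.308
Σ(x−M)² = 5512576.77; s = √(5512576.77/12) = 677.777
Cutoffs: 945.308 ± 2.5·677.777 → [-749.1, 2639.7]
Outside: 3192 → excluded.
Retained (n=12): Σ = 9097, mean = 9097/12 = 758.083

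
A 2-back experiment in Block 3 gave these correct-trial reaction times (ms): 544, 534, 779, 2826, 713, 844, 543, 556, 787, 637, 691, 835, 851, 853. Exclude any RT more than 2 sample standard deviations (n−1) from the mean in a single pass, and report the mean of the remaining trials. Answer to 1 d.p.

705.2 ms

n = 14, ΣRT = 11993, M = 856.643
Σ(x−M)² = 4376835.21; s = √(4376835.21/13) = 580.241
Cutoffs: 856.643 ± 2·580.241 → [-303.8, 2017.1]
Outside: 2826 → excluded.
Retained (n=13): Σ = 9167, mean = 9167/13 = 705.154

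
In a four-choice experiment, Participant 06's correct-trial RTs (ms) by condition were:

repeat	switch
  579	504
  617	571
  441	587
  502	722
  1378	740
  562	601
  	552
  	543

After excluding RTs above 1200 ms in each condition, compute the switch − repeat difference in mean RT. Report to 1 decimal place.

62.3 ms

repeat: exclude 1378
M(repeat) = 2701/5 = 540.200
M(switch) = 4820/8 = 602.500
Difference = 602.500 − 540.200 = 62.300 ms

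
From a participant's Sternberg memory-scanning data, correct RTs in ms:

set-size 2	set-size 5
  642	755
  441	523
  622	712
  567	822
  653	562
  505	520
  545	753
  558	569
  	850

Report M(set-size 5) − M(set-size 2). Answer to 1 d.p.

M(set-size 2) = 4533/8 = 566.625
M(set-size 5) = 6066/9 = 674.000
Difference = 674.000 − 566.625 = 107.375 ms

107.4 ms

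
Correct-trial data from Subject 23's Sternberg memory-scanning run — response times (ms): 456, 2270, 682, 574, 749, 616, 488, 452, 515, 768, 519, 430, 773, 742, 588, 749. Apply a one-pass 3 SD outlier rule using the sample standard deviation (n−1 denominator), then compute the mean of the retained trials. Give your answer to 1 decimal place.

n = 16, ΣRT = 11371, M = 710.688
Σ(x−M)² = 2821261.44; s = √(2821261.44/15) = 433.687
Cutoffs: 710.688 ± 3·433.687 → [-590.4, 2011.7]
Outside: 2270 → excluded.
Retained (n=15): Σ = 9101, mean = 9101/15 = 606.733

606.7 ms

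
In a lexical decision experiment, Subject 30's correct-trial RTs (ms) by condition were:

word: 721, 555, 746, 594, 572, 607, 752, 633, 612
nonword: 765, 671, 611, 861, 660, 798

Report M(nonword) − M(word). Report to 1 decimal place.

M(word) = 5792/9 = 643.556
M(nonword) = 4366/6 = 727.667
Difference = 727.667 − 643.556 = 84.111 ms

84.1 ms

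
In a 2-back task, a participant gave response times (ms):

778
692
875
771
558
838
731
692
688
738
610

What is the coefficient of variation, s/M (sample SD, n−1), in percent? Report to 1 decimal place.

12.7%

n = 11, Σ = 7971, M = 724.6364
Σ(x−M)² = 85058.545; s = √(85058.545/10) = 92.2272
CV = 92.2272 / 724.6364 = 0.12727 = 12.727%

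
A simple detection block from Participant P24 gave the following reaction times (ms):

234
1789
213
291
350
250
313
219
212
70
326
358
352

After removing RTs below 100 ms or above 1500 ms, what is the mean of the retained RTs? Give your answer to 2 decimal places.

Excluded: 70, 1789
Retained (n=11): Σ = 3118
Mean = 3118/11 = 283.4545

283.45 ms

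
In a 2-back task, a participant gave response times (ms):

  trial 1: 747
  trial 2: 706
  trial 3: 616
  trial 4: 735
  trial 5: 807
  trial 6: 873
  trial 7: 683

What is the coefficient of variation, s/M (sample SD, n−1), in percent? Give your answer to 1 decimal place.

n = 7, Σ = 5167, M = 738.1429
Σ(x−M)² = 42008.857; s = √(42008.857/6) = 83.6748
CV = 83.6748 / 738.1429 = 0.11336 = 11.336%

11.3%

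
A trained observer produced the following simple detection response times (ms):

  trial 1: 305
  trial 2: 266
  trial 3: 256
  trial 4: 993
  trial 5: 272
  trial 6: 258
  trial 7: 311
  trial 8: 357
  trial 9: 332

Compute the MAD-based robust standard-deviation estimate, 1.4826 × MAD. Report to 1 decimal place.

Sorted: 256, 258, 266, 272, 305, 311, 332, 357, 993 → median = 305
|x − 305| sorted: 0, 6, 27, 33, 39, 47, 49, 52, 688 → MAD = 39
Robust SD ≈ 1.4826 × 39 = 57.821

57.8 ms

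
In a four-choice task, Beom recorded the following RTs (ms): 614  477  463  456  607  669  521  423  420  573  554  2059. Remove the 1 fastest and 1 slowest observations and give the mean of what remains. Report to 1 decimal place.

Sorted: 420, 423, 456, 463, 477, 521, 554, 573, 607, 614, 669, 2059
Drop lowest 1 (420) and highest 1 (2059)
Remaining (n=10): Σ = 5357, mean = 5357/10 = 535.700

535.7 ms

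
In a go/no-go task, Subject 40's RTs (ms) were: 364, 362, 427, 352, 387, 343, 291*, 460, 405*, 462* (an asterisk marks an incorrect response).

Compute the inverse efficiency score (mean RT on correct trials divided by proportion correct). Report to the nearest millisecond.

Correct trials (n=7): 364, 362, 427, 352, 387, 343, 460
Mean correct RT = 2695/7 = 385.0000 ms
Proportion correct = 7/10
IES = 385.0000 / (7/10) = 550.000 ms

550 ms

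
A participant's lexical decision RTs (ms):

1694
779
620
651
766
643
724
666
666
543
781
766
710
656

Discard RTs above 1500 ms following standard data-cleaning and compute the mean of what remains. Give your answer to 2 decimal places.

Excluded: 1694
Retained (n=13): Σ = 8971
Mean = 8971/13 = 690.0769

690.08 ms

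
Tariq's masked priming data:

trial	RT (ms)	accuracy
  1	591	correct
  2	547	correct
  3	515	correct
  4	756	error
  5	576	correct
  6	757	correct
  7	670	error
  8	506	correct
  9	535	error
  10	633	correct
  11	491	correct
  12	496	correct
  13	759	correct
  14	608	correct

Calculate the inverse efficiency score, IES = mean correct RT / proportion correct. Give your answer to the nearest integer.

Correct trials (n=11): 591, 547, 515, 576, 757, 506, 633, 491, 496, 759, 608
Mean correct RT = 6479/11 = 589.0000 ms
Proportion correct = 11/14
IES = 589.0000 / (11/14) = 749.636 ms

750 ms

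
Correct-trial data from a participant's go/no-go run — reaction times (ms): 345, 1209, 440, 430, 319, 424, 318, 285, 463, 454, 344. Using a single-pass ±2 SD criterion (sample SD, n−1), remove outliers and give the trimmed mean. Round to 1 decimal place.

382.2 ms

n = 11, ΣRT = 5031, M = 457.364
Σ(x−M)² = 660916.55; s = √(660916.55/10) = 257.083
Cutoffs: 457.364 ± 2·257.083 → [-56.8, 971.5]
Outside: 1209 → excluded.
Retained (n=10): Σ = 3822, mean = 3822/10 = 382.200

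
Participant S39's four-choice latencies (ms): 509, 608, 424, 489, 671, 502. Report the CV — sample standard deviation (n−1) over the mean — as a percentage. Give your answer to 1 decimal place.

n = 6, Σ = 3203, M = 533.8333
Σ(x−M)² = 40018.833; s = √(40018.833/5) = 89.4638
CV = 89.4638 / 533.8333 = 0.16759 = 16.759%

16.8%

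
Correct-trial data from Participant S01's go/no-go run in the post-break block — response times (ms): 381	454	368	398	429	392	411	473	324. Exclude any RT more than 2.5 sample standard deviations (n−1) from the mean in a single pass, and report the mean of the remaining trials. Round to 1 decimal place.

n = 9, ΣRT = 3630, M = 403.333
Σ(x−M)² = 16336.00; s = √(16336.00/8) = 45.188
Cutoffs: 403.333 ± 2.5·45.188 → [290.4, 516.3]
No RTs fall outside the cutoffs; all 9 retained. Mean = 3630/9 = 403.333

403.3 ms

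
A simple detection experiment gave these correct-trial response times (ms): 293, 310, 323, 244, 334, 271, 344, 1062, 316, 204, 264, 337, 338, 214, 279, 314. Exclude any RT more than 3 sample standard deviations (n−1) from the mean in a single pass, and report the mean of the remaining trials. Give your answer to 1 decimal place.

292.3 ms

n = 16, ΣRT = 5447, M = 340.438
Σ(x−M)² = 583841.94; s = √(583841.94/15) = 197.289
Cutoffs: 340.438 ± 3·197.289 → [-251.4, 932.3]
Outside: 1062 → excluded.
Retained (n=15): Σ = 4385, mean = 4385/15 = 292.333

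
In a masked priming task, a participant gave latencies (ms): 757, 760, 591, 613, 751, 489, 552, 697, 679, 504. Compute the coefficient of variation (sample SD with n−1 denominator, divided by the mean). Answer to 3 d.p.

n = 10, Σ = 6393, M = 639.3000
Σ(x−M)² = 97346.100; s = √(97346.100/9) = 104.0011
CV = 104.0011 / 639.3000 = 0.16268

0.163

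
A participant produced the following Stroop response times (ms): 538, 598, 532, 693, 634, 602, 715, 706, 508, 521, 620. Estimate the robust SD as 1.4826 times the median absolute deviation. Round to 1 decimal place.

103.8 ms

Sorted: 508, 521, 532, 538, 598, 602, 620, 634, 693, 706, 715 → median = 602
|x − 602| sorted: 0, 4, 18, 32, 64, 70, 81, 91, 94, 104, 113 → MAD = 70
Robust SD ≈ 1.4826 × 70 = 103.782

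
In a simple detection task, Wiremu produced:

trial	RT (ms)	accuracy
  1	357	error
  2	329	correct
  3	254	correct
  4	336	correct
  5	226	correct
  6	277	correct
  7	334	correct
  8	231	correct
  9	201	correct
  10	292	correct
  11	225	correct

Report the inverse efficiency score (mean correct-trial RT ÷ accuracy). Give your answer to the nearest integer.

Correct trials (n=10): 329, 254, 336, 226, 277, 334, 231, 201, 292, 225
Mean correct RT = 2705/10 = 270.5000 ms
Proportion correct = 10/11
IES = 270.5000 / (10/11) = 297.550 ms

298 ms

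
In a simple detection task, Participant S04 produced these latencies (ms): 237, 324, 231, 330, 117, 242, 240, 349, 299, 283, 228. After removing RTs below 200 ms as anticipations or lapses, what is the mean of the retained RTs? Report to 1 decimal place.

Excluded: 117
Retained (n=10): Σ = 2763
Mean = 2763/10 = 276.3000

276.3 ms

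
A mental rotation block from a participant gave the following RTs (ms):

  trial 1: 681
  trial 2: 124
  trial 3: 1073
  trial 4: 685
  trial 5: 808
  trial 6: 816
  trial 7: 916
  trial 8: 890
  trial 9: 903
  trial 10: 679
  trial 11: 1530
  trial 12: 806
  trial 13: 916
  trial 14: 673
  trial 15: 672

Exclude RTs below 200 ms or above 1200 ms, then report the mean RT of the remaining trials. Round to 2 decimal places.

809.08 ms

Excluded: 124, 1530
Retained (n=13): Σ = 10518
Mean = 10518/13 = 809.0769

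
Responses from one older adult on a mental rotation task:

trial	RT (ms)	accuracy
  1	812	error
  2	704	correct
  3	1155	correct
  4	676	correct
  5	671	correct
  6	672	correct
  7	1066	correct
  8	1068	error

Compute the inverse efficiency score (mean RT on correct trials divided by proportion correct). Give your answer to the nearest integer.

1099 ms

Correct trials (n=6): 704, 1155, 676, 671, 672, 1066
Mean correct RT = 4944/6 = 824.0000 ms
Proportion correct = 6/8
IES = 824.0000 / (6/8) = 1098.667 ms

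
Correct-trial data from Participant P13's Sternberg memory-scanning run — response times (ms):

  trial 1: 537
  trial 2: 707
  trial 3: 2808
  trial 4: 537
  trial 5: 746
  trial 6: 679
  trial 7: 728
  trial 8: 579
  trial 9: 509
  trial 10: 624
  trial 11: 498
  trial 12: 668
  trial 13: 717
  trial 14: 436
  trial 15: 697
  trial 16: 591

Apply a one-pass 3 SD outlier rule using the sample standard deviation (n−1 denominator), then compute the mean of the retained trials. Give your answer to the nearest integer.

n = 16, ΣRT = 12061, M = 753.812
Σ(x−M)² = 4634460.44; s = √(4634460.44/15) = 555.845
Cutoffs: 753.812 ± 3·555.845 → [-913.7, 2421.3]
Outside: 2808 → excluded.
Retained (n=15): Σ = 9253, mean = 9253/15 = 616.867

617 ms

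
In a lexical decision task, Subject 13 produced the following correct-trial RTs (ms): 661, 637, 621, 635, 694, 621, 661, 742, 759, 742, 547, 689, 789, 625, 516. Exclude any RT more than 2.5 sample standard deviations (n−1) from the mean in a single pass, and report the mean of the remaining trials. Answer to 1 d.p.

n = 15, ΣRT = 9939, M = 662.600
Σ(x−M)² = 80713.60; s = √(80713.60/14) = 75.929
Cutoffs: 662.600 ± 2.5·75.929 → [472.8, 852.4]
No RTs fall outside the cutoffs; all 15 retained. Mean = 9939/15 = 662.600

662.6 ms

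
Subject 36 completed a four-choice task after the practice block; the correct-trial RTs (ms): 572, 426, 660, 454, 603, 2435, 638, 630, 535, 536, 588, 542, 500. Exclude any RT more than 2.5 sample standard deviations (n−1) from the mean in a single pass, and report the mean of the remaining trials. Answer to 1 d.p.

n = 13, ΣRT = 9119, M = 701.462
Σ(x−M)² = 3313555.23; s = √(3313555.23/12) = 525.480
Cutoffs: 701.462 ± 2.5·525.480 → [-612.2, 2015.2]
Outside: 2435 → excluded.
Retained (n=12): Σ = 6684, mean = 6684/12 = 557.000

557.0 ms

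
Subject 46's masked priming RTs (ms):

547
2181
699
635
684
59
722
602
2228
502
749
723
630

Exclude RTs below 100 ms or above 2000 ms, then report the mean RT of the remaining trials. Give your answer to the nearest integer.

649 ms

Excluded: 59, 2181, 2228
Retained (n=10): Σ = 6493
Mean = 6493/10 = 649.3000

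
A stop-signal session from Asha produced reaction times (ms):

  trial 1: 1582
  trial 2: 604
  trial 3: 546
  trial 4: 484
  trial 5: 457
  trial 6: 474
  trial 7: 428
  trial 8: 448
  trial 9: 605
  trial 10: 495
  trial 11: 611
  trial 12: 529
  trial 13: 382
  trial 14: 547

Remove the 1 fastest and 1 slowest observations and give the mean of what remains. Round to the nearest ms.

Sorted: 382, 428, 448, 457, 474, 484, 495, 529, 546, 547, 604, 605, 611, 1582
Drop lowest 1 (382) and highest 1 (1582)
Remaining (n=12): Σ = 6228, mean = 6228/12 = 519.000

519 ms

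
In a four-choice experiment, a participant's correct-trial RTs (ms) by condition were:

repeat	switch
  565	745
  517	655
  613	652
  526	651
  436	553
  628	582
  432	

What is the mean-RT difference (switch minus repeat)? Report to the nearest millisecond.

109 ms

M(repeat) = 3717/7 = 531.000
M(switch) = 3838/6 = 639.667
Difference = 639.667 − 531.000 = 108.667 ms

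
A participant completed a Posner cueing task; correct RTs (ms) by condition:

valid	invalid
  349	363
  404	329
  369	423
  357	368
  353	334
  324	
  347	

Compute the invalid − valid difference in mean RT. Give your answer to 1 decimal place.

M(valid) = 2503/7 = 357.571
M(invalid) = 1817/5 = 363.400
Difference = 363.400 − 357.571 = 5.829 ms

5.8 ms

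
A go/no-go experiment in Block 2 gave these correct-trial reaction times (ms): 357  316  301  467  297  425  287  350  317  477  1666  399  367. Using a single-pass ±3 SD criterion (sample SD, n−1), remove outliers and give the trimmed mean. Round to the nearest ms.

n = 13, ΣRT = 6026, M = 463.538
Σ(x−M)² = 1613879.23; s = √(1613879.23/12) = 366.729
Cutoffs: 463.538 ± 3·366.729 → [-636.6, 1563.7]
Outside: 1666 → excluded.
Retained (n=12): Σ = 4360, mean = 4360/12 = 363.333

363 ms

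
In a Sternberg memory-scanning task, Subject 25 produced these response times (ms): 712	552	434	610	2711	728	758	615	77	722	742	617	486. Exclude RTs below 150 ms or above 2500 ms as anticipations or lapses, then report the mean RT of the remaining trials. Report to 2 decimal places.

Excluded: 77, 2711
Retained (n=11): Σ = 6976
Mean = 6976/11 = 634.1818

634.18 ms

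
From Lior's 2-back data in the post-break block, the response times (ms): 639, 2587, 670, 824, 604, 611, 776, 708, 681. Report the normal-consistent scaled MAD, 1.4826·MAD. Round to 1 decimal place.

Sorted: 604, 611, 639, 670, 681, 708, 776, 824, 2587 → median = 681
|x − 681| sorted: 0, 11, 27, 42, 70, 77, 95, 143, 1906 → MAD = 70
Robust SD ≈ 1.4826 × 70 = 103.782

103.8 ms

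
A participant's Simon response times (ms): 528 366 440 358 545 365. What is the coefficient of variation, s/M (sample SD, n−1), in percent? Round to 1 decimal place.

n = 6, Σ = 2602, M = 433.6667
Σ(x−M)² = 36353.333; s = √(36353.333/5) = 85.2682
CV = 85.2682 / 433.6667 = 0.19662 = 19.662%

19.7%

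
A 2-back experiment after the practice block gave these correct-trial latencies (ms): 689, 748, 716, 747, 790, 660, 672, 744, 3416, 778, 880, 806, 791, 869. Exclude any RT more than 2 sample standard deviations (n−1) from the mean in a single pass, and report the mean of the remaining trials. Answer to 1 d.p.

n = 14, ΣRT = 13306, M = 950.429
Σ(x−M)² = 6602525.43; s = √(6602525.43/13) = 712.662
Cutoffs: 950.429 ± 2·712.662 → [-474.9, 2375.8]
Outside: 3416 → excluded.
Retained (n=13): Σ = 9890, mean = 9890/13 = 760.769

760.8 ms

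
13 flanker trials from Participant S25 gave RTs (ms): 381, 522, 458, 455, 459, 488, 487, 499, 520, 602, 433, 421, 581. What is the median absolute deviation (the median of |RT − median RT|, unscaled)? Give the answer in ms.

Sorted: 381, 421, 433, 455, 458, 459, 487, 488, 499, 520, 522, 581, 602 → median = 487
|x − 487|: 106, 35, 29, 32, 28, 1, 0, 12, 33, 115, 54, 66, 94
Sorted deviations: 0, 1, 12, 28, 29, 32, 33, 35, 54, 66, 94, 106, 115 → MAD = 33

33 ms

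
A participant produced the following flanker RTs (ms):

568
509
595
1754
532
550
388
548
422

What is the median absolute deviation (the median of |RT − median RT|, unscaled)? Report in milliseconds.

39 ms

Sorted: 388, 422, 509, 532, 548, 550, 568, 595, 1754 → median = 548
|x − 548|: 20, 39, 47, 1206, 16, 2, 160, 0, 126
Sorted deviations: 0, 2, 16, 20, 39, 47, 126, 160, 1206 → MAD = 39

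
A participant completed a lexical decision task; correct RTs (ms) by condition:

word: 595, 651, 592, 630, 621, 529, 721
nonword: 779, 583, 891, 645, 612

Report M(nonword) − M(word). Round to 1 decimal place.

M(word) = 4339/7 = 619.857
M(nonword) = 3510/5 = 702.000
Difference = 702.000 − 619.857 = 82.143 ms

82.1 ms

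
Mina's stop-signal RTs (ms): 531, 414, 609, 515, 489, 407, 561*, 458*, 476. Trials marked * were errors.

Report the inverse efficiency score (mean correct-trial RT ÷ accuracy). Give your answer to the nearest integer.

632 ms

Correct trials (n=7): 531, 414, 609, 515, 489, 407, 476
Mean correct RT = 3441/7 = 491.5714 ms
Proportion correct = 7/9
IES = 491.5714 / (7/9) = 632.020 ms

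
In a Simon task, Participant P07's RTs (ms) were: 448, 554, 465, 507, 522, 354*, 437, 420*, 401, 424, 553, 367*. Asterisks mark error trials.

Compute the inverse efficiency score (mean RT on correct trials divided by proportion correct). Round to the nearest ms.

Correct trials (n=9): 448, 554, 465, 507, 522, 437, 401, 424, 553
Mean correct RT = 4311/9 = 479.0000 ms
Proportion correct = 9/12
IES = 479.0000 / (9/12) = 638.667 ms

639 ms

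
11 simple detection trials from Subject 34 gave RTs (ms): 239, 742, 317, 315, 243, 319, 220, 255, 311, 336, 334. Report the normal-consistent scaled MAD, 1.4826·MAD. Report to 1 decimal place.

31.1 ms

Sorted: 220, 239, 243, 255, 311, 315, 317, 319, 334, 336, 742 → median = 315
|x − 315| sorted: 0, 2, 4, 4, 19, 21, 60, 72, 76, 95, 427 → MAD = 21
Robust SD ≈ 1.4826 × 21 = 31.135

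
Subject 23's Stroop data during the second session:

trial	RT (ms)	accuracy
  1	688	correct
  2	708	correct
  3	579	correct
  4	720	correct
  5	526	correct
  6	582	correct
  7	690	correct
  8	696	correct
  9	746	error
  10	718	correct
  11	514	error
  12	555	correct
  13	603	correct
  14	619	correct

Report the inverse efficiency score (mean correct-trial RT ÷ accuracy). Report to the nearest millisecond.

Correct trials (n=12): 688, 708, 579, 720, 526, 582, 690, 696, 718, 555, 603, 619
Mean correct RT = 7684/12 = 640.3333 ms
Proportion correct = 12/14
IES = 640.3333 / (12/14) = 747.056 ms

747 ms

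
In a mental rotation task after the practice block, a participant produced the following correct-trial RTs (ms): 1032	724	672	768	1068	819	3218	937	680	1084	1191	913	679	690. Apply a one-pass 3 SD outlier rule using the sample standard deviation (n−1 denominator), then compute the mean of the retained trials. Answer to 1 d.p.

865.9 ms

n = 14, ΣRT = 14475, M = 1033.929
Σ(x−M)² = 5536016.93; s = √(5536016.93/13) = 652.570
Cutoffs: 1033.929 ± 3·652.570 → [-923.8, 2991.6]
Outside: 3218 → excluded.
Retained (n=13): Σ = 11257, mean = 11257/13 = 865.923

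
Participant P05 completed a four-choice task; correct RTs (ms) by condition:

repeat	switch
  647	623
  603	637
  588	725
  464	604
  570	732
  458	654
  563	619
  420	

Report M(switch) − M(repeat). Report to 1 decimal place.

M(repeat) = 4313/8 = 539.125
M(switch) = 4594/7 = 656.286
Difference = 656.286 − 539.125 = 117.161 ms

117.2 ms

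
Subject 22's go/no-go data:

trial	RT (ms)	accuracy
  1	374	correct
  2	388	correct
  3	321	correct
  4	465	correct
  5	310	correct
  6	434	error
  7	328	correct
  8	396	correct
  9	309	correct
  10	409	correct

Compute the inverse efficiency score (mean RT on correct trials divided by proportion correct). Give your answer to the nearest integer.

407 ms

Correct trials (n=9): 374, 388, 321, 465, 310, 328, 396, 309, 409
Mean correct RT = 3300/9 = 366.6667 ms
Proportion correct = 9/10
IES = 366.6667 / (9/10) = 407.407 ms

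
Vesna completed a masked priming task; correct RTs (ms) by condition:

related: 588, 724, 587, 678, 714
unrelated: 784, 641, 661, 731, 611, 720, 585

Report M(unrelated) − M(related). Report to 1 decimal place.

M(related) = 3291/5 = 658.200
M(unrelated) = 4733/7 = 676.143
Difference = 676.143 − 658.200 = 17.943 ms

17.9 ms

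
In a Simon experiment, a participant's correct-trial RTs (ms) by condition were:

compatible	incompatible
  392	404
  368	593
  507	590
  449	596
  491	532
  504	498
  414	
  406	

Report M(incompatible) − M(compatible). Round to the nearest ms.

94 ms

M(compatible) = 3531/8 = 441.375
M(incompatible) = 3213/6 = 535.500
Difference = 535.500 − 441.375 = 94.125 ms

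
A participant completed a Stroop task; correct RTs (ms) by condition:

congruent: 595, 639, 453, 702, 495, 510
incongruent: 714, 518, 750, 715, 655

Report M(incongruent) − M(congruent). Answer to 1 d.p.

M(congruent) = 3394/6 = 565.667
M(incongruent) = 3352/5 = 670.400
Difference = 670.400 − 565.667 = 104.733 ms

104.7 ms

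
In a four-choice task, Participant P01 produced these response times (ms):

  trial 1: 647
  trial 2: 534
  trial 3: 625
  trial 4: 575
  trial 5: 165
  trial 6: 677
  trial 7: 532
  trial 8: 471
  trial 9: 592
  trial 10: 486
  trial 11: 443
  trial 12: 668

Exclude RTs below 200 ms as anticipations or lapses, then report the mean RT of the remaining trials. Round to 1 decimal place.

568.2 ms

Excluded: 165
Retained (n=11): Σ = 6250
Mean = 6250/11 = 568.1818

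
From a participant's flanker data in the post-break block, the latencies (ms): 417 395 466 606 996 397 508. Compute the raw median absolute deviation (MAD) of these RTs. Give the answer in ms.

69 ms

Sorted: 395, 397, 417, 466, 508, 606, 996 → median = 466
|x − 466|: 49, 71, 0, 140, 530, 69, 42
Sorted deviations: 0, 42, 49, 69, 71, 140, 530 → MAD = 69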